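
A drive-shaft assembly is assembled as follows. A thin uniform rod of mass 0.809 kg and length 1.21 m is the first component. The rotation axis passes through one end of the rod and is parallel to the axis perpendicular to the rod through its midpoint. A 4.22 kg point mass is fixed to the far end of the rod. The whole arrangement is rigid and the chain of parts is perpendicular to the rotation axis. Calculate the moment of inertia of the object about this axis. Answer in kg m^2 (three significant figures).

Thin rod: I_cm = (1/12)ML² = (1/12)(0.809)(1.21)² = 0.098705 kg m^2; centre at d = 0.605 m, so I = I_cm + Md² gives I = 0.098705 + (0.809)(0.605)² = 0.39482 kg m^2.
Point mass: I_cm = 0; centre at d = 0.605 + 0.605 = 1.21 m, so I = I_cm + Md² gives I = 0 + (4.22)(1.21)² = 6.1785 kg m^2.
Total I = 0.39482 + 6.1785 = 6.5733 kg m^2.

6.57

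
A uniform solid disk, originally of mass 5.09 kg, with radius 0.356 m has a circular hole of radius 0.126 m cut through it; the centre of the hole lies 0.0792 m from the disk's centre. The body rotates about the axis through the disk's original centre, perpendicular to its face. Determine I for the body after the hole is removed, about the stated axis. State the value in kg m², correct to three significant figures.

0.313

Unpierced body about its centre: I₀ = (1/2)MR² = (1/2)(5.09)(0.356)² = 0.32254 kg m².
The removed disk has mass m = M·(r/R)² = (5.09)(0.126/0.356)² = 0.63762 kg (same uniform areal density).
Its moment of inertia about the rotation axis (parallel-axis theorem): I_hole = (1/2)mr² + md² = (1/2)(0.63762)(0.126)² + (0.63762)(0.0792)² = 0.0090609 kg m².
Treating the hole as negative mass, I = I₀ − I_hole = 0.32254 − 0.0090609 = 0.31348 kg m².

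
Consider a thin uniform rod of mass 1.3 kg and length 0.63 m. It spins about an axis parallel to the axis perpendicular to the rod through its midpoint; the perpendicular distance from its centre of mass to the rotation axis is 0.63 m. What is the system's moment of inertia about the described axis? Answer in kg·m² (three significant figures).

0.559

I_cm = (1/12)ML² = (1/12)(1.3)(0.63)² = 0.042998 kg·m²; centre at d = 0.63 m, so the parallel axis theorem gives I = 0.042998 + (1.3)(0.63)² = 0.55897 kg·m².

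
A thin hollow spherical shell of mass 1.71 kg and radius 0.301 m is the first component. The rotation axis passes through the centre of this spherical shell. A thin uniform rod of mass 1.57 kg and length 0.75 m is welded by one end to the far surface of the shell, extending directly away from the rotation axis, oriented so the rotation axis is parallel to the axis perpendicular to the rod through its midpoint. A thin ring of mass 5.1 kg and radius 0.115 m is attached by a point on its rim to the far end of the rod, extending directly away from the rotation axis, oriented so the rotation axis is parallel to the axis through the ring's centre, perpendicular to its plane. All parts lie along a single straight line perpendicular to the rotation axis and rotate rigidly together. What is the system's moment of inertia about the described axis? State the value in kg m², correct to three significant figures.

Spherical shell: I_cm = (2/3)MR² = (2/3)(1.71)(0.301)² = 0.10329 kg m²; axis through the centre, so I = 0.10329 kg m².
Thin rod: I_cm = (1/12)ML² = (1/12)(1.57)(0.75)² = 0.073594 kg m²; centre at d = 0.301 + 0.375 = 0.676 m, so I = I_cm + Md² gives I = 0.073594 + (1.57)(0.676)² = 0.79105 kg m².
Thin ring: I_cm = MR² = (5.1)(0.115)² = 0.067447 kg m²; centre at d = 0.301 + 0.375 + 0.375 + 0.115 = 1.166 m, so I = I_cm + Md² gives I = 0.067447 + (5.1)(1.166)² = 7.0012 kg m².
Total I = 0.10329 + 0.79105 + 7.0012 = 7.8955 kg m².

7.90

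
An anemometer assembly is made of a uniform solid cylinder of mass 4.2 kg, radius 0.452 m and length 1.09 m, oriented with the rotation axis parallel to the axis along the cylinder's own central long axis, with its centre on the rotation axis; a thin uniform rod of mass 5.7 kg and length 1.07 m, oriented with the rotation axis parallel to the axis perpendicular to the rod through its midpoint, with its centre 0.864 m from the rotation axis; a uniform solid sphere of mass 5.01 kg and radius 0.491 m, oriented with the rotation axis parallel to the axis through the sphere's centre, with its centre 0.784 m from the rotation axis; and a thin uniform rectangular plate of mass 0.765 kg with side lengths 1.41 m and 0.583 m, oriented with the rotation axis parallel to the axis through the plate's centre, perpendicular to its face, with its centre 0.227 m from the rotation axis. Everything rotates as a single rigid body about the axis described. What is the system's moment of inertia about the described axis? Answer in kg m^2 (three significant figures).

8.98

Solid cylinder: I_cm = (1/2)MR² = (1/2)(4.2)(0.452)² = 0.42904 kg m^2; axis through the centre, so I = 0.42904 kg m^2.
Thin rod: I_cm = (1/12)ML² = (1/12)(5.7)(1.07)² = 0.54383 kg m^2; centre at d = 0.864 m, so the parallel axis theorem gives I = 0.54383 + (5.7)(0.864)² = 4.7989 kg m^2.
Solid sphere: I_cm = (2/5)MR² = (2/5)(5.01)(0.491)² = 0.48313 kg m^2; centre at d = 0.784 m, so the parallel axis theorem gives I = 0.48313 + (5.01)(0.784)² = 3.5626 kg m^2.
Rectangular plate: I_cm = (1/12)M(a²+b²) = (1/12)(0.765)[(1.41)² + (0.583)²] = 0.14841 kg m^2; centre at d = 0.227 m, so the parallel axis theorem gives I = 0.14841 + (0.765)(0.227)² = 0.18783 kg m^2.
Total I = 0.42904 + 4.7989 + 3.5626 + 0.18783 = 8.9783 kg m^2.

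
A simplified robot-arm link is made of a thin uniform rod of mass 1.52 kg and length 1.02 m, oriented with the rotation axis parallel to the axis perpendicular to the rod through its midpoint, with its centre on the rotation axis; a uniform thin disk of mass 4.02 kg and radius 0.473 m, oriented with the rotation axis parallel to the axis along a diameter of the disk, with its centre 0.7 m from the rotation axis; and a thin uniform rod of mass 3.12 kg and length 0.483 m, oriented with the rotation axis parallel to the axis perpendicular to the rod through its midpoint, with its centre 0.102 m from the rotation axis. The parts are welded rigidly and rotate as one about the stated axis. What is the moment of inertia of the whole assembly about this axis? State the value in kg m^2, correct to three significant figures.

2.42

Thin rod: I_cm = (1/12)ML² = (1/12)(1.52)(1.02)² = 0.13178 kg m^2; axis through the centre, so I = 0.13178 kg m^2.
Thin disk: I_cm = (1/4)MR² = (1/4)(4.02)(0.473)² = 0.22485 kg m^2; centre at d = 0.7 m, so I = I_cm + Md² gives I = 0.22485 + (4.02)(0.7)² = 2.1946 kg m^2.
Thin rod: I_cm = (1/12)ML² = (1/12)(3.12)(0.483)² = 0.060655 kg m^2; centre at d = 0.102 m, so I = I_cm + Md² gives I = 0.060655 + (3.12)(0.102)² = 0.093116 kg m^2.
Total I = 0.13178 + 2.1946 + 0.093116 = 2.4195 kg m^2.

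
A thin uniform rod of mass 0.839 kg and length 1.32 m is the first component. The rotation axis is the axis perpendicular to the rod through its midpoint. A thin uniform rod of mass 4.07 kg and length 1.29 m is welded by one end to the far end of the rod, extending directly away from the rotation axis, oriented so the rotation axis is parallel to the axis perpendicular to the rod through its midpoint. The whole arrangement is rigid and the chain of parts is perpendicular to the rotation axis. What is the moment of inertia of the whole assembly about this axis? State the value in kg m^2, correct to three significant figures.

7.62

Thin rod: I_cm = (1/12)ML² = (1/12)(0.839)(1.32)² = 0.12182 kg m^2; axis through the centre, so I = 0.12182 kg m^2.
Thin rod: I_cm = (1/12)ML² = (1/12)(4.07)(1.29)² = 0.56441 kg m^2; centre at d = 0.66 + 0.645 = 1.305 m, so the parallel axis theorem gives I = 0.56441 + (4.07)(1.305)² = 7.4957 kg m^2.
Total I = 0.12182 + 7.4957 = 7.6175 kg m^2.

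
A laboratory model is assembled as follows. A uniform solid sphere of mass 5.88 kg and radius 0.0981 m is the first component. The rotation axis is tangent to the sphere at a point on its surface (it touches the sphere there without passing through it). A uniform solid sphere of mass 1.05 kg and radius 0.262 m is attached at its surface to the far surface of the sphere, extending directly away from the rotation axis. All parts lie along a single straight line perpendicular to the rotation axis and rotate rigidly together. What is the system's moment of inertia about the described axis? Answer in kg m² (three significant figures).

Solid sphere: I_cm = (2/5)MR² = (2/5)(5.88)(0.0981)² = 0.022635 kg m²; centre at d = 0.0981 m, so I = I_cm + Md² gives I = 0.022635 + (5.88)(0.0981)² = 0.079222 kg m².
Solid sphere: I_cm = (2/5)MR² = (2/5)(1.05)(0.262)² = 0.02883 kg m²; centre at d = 0.0981 + 0.0981 + 0.262 = 0.4582 m, so I = I_cm + Md² gives I = 0.02883 + (1.05)(0.4582)² = 0.24928 kg m².
Total I = 0.079222 + 0.24928 = 0.3285 kg m².

0.328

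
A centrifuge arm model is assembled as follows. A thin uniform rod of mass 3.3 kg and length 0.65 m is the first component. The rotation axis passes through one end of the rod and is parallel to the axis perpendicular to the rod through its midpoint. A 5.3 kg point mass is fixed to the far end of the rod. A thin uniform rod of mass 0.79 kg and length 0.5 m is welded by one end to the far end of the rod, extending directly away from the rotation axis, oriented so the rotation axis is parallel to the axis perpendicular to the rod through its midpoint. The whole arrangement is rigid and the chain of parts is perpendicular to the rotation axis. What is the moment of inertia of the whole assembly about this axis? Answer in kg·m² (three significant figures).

Thin rod: I_cm = (1/12)ML² = (1/12)(3.3)(0.65)² = 0.11619 kg·m²; centre at d = 0.325 m, so the parallel axis theorem gives I = 0.11619 + (3.3)(0.325)² = 0.46475 kg·m².
Point mass: I_cm = 0; centre at d = 0.325 + 0.325 = 0.65 m, so the parallel axis theorem gives I = 0 + (5.3)(0.65)² = 2.2393 kg·m².
Thin rod: I_cm = (1/12)ML² = (1/12)(0.79)(0.5)² = 0.016458 kg·m²; centre at d = 0.325 + 0.325 + 0.25 = 0.9 m, so the parallel axis theorem gives I = 0.016458 + (0.79)(0.9)² = 0.65636 kg·m².
Total I = 0.46475 + 2.2393 + 0.65636 = 3.3604 kg·m².

3.36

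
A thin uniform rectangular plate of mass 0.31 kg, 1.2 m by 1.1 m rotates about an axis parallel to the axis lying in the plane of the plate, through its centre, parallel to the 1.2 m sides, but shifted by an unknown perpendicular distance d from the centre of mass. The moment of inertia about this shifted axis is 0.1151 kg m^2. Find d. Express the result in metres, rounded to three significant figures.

About the centre-of-mass axis, I_cm = (1/12)Mb² = (1/12)(0.31)(1.1)² = 0.031258 kg m^2.
Parallel axis theorem: I = I_cm + Md², so Md² = 0.1151 − 0.031258 = 0.083842 kg m^2.
d = √(0.083842 / 0.31) = 0.52005 m.

0.520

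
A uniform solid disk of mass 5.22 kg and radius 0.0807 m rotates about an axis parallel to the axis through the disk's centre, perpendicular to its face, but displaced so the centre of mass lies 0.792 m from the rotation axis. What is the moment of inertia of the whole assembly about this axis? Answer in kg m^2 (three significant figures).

3.29

I_cm = (1/2)MR² = (1/2)(5.22)(0.0807)² = 0.016998 kg m^2; centre at d = 0.792 m, so I = I_cm + Md² gives I = 0.016998 + (5.22)(0.792)² = 3.2913 kg m^2.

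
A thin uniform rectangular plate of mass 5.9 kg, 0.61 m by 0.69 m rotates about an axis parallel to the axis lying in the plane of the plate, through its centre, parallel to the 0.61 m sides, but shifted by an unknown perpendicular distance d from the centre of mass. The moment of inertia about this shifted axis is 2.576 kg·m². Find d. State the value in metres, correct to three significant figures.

About the centre-of-mass axis, I_cm = (1/12)Mb² = (1/12)(5.9)(0.69)² = 0.23408 kg·m².
Parallel axis theorem: I = I_cm + Md², so Md² = 2.576 − 0.23408 = 2.3419 kg·m².
d = √(2.3419 / 5.9) = 0.63003 m.

0.630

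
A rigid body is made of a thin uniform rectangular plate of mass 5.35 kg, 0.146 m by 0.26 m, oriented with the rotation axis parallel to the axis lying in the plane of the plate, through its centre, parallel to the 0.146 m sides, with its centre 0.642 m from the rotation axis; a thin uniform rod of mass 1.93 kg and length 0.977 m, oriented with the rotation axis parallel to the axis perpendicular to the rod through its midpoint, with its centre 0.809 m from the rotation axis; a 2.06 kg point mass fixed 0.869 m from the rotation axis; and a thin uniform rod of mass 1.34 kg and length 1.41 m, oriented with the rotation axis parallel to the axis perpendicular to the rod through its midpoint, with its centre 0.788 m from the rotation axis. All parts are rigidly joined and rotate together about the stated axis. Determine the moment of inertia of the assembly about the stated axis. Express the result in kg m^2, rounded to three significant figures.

Rectangular plate: I_cm = (1/12)Mb² = (1/12)(5.35)(0.26)² = 0.030138 kg m^2; centre at d = 0.642 m, so the parallel axis theorem gives I = 0.030138 + (5.35)(0.642)² = 2.2352 kg m^2.
Thin rod: I_cm = (1/12)ML² = (1/12)(1.93)(0.977)² = 0.15352 kg m^2; centre at d = 0.809 m, so the parallel axis theorem gives I = 0.15352 + (1.93)(0.809)² = 1.4167 kg m^2.
Point mass: I_cm = 0; centre at d = 0.869 m, so the parallel axis theorem gives I = 0 + (2.06)(0.869)² = 1.5556 kg m^2.
Thin rod: I_cm = (1/12)ML² = (1/12)(1.34)(1.41)² = 0.222 kg m^2; centre at d = 0.788 m, so the parallel axis theorem gives I = 0.222 + (1.34)(0.788)² = 1.0541 kg m^2.
Total I = 2.2352 + 1.4167 + 1.5556 + 1.0541 = 6.2616 kg m^2.

6.26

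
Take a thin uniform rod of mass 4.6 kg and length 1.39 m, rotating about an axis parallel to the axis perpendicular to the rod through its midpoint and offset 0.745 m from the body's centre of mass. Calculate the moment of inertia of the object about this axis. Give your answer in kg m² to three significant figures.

I_cm = (1/12)ML² = (1/12)(4.6)(1.39)² = 0.74064 kg m²; centre at d = 0.745 m, so I = I_cm + Md² gives I = 0.74064 + (4.6)(0.745)² = 3.2938 kg m².

3.29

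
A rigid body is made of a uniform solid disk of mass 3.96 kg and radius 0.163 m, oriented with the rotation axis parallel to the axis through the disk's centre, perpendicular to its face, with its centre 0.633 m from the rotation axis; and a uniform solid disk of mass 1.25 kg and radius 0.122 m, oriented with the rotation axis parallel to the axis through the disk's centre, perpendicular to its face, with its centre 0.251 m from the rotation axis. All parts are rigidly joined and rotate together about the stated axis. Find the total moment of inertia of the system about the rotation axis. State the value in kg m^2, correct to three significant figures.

Solid disk: I_cm = (1/2)MR² = (1/2)(3.96)(0.163)² = 0.052607 kg m^2; centre at d = 0.633 m, so I = I_cm + Md² gives I = 0.052607 + (3.96)(0.633)² = 1.6393 kg m^2.
Solid disk: I_cm = (1/2)MR² = (1/2)(1.25)(0.122)² = 0.0093025 kg m^2; centre at d = 0.251 m, so I = I_cm + Md² gives I = 0.0093025 + (1.25)(0.251)² = 0.088054 kg m^2.
Total I = 1.6393 + 0.088054 = 1.7274 kg m^2.

1.73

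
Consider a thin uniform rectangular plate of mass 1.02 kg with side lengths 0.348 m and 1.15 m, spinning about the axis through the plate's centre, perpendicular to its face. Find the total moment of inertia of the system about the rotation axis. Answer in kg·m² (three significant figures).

0.123

I_cm = (1/12)M(a²+b²) = (1/12)(1.02)[(0.348)² + (1.15)²] = 0.12271 kg·m²; axis through the centre, so I = 0.12271 kg·m².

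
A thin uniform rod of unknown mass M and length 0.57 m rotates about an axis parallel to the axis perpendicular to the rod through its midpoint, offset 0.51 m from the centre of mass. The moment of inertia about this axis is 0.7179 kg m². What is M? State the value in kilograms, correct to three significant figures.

I = I_cm + Md² = (1/12)ML² + Md² = M·[0.0833333·(0.57)² + (0.51)²] = M·0.28718.
So M = 0.7179 / 0.28718 = 2.4999 kg.

2.50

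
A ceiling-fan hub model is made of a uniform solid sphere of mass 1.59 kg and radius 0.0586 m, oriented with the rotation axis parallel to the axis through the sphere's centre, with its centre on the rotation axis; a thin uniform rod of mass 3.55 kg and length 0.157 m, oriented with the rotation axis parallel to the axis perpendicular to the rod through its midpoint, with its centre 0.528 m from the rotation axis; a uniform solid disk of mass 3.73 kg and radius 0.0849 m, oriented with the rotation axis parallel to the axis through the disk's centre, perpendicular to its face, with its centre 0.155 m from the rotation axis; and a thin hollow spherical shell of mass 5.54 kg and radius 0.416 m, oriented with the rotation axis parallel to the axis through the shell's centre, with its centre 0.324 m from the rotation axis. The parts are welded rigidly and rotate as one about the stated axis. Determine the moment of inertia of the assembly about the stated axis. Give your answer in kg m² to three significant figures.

Solid sphere: I_cm = (2/5)MR² = (2/5)(1.59)(0.0586)² = 0.002184 kg m²; axis through the centre, so I = 0.002184 kg m².
Thin rod: I_cm = (1/12)ML² = (1/12)(3.55)(0.157)² = 0.007292 kg m²; centre at d = 0.528 m, so the parallel axis theorem gives I = 0.007292 + (3.55)(0.528)² = 0.99698 kg m².
Solid disk: I_cm = (1/2)MR² = (1/2)(3.73)(0.0849)² = 0.013443 kg m²; centre at d = 0.155 m, so the parallel axis theorem gives I = 0.013443 + (3.73)(0.155)² = 0.10306 kg m².
Spherical shell: I_cm = (2/3)MR² = (2/3)(5.54)(0.416)² = 0.63915 kg m²; centre at d = 0.324 m, so the parallel axis theorem gives I = 0.63915 + (5.54)(0.324)² = 1.2207 kg m².
Total I = 0.002184 + 0.99698 + 0.10306 + 1.2207 = 2.3229 kg m².

2.32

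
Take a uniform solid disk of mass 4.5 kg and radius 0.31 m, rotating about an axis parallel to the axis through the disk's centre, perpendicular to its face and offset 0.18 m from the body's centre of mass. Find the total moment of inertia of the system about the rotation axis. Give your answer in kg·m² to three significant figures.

I_cm = (1/2)MR² = (1/2)(4.5)(0.31)² = 0.21623 kg·m²; centre at d = 0.18 m, so I = I_cm + Md² gives I = 0.21623 + (4.5)(0.18)² = 0.36202 kg·m².

0.362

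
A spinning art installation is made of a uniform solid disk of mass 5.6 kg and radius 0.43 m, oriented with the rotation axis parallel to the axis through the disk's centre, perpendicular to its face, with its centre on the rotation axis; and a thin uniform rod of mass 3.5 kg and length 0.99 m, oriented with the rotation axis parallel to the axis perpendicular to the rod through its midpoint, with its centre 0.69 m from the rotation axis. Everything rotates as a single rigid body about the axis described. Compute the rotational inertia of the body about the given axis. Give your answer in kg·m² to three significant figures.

Solid disk: I_cm = (1/2)MR² = (1/2)(5.6)(0.43)² = 0.51772 kg·m²; axis through the centre, so I = 0.51772 kg·m².
Thin rod: I_cm = (1/12)ML² = (1/12)(3.5)(0.99)² = 0.28586 kg·m²; centre at d = 0.69 m, so the parallel axis theorem gives I = 0.28586 + (3.5)(0.69)² = 1.9522 kg·m².
Total I = 0.51772 + 1.9522 = 2.4699 kg·m².

2.47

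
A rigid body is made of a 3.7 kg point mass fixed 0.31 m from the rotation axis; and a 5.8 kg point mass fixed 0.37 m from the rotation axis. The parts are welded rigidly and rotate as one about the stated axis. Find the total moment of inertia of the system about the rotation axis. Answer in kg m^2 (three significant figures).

Point mass: I_cm = 0; centre at d = 0.31 m, so the parallel axis theorem gives I = 0 + (3.7)(0.31)² = 0.35557 kg m^2.
Point mass: I_cm = 0; centre at d = 0.37 m, so the parallel axis theorem gives I = 0 + (5.8)(0.37)² = 0.79402 kg m^2.
Total I = 0.35557 + 0.79402 = 1.1496 kg m^2.

1.15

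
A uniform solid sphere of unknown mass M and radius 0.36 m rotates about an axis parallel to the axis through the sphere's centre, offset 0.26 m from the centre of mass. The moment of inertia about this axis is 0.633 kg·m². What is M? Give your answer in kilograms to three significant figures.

I = I_cm + Md² = (2/5)MR² + Md² = M·[0.4·(0.36)² + (0.26)²] = M·0.11944.
So M = 0.633 / 0.11944 = 5.2997 kg.

5.30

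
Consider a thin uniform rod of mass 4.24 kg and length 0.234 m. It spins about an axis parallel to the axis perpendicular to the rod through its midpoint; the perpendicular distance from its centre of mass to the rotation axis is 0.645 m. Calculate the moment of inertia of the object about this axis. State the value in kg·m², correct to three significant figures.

I_cm = (1/12)ML² = (1/12)(4.24)(0.234)² = 0.019347 kg·m²; centre at d = 0.645 m, so the parallel axis theorem gives I = 0.019347 + (4.24)(0.645)² = 1.7833 kg·m².

1.78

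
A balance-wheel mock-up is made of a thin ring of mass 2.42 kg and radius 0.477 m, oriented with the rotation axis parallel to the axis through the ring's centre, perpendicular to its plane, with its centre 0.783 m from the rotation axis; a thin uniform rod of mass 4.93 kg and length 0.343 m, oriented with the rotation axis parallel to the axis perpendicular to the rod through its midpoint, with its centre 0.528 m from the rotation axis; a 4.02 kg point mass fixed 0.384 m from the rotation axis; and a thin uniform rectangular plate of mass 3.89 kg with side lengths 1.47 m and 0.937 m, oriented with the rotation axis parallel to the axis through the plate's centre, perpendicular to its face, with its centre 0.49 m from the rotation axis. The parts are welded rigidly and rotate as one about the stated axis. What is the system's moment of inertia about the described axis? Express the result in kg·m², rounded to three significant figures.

Thin ring: I_cm = MR² = (2.42)(0.477)² = 0.55062 kg·m²; centre at d = 0.783 m, so the parallel axis theorem gives I = 0.55062 + (2.42)(0.783)² = 2.0343 kg·m².
Thin rod: I_cm = (1/12)ML² = (1/12)(4.93)(0.343)² = 0.048334 kg·m²; centre at d = 0.528 m, so the parallel axis theorem gives I = 0.048334 + (4.93)(0.528)² = 1.4227 kg·m².
Point mass: I_cm = 0; centre at d = 0.384 m, so the parallel axis theorem gives I = 0 + (4.02)(0.384)² = 0.59277 kg·m².
Rectangular plate: I_cm = (1/12)M(a²+b²) = (1/12)(3.89)[(1.47)² + (0.937)²] = 0.9851 kg·m²; centre at d = 0.49 m, so the parallel axis theorem gives I = 0.9851 + (3.89)(0.49)² = 1.9191 kg·m².
Total I = 2.0343 + 1.4227 + 0.59277 + 1.9191 = 5.9689 kg·m².

5.97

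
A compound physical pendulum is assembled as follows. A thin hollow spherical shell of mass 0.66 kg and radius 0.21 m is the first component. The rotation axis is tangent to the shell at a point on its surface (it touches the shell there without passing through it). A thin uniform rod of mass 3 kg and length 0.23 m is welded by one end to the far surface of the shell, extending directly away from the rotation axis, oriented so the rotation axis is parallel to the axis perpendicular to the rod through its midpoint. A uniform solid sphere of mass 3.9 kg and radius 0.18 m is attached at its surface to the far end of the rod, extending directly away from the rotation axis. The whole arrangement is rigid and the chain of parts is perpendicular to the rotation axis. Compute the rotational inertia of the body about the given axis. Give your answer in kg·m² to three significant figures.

3.66

Spherical shell: I_cm = (2/3)MR² = (2/3)(0.66)(0.21)² = 0.019404 kg·m²; centre at d = 0.21 m, so the parallel axis theorem gives I = 0.019404 + (0.66)(0.21)² = 0.04851 kg·m².
Thin rod: I_cm = (1/12)ML² = (1/12)(3)(0.23)² = 0.013225 kg·m²; centre at d = 0.21 + 0.21 + 0.115 = 0.535 m, so the parallel axis theorem gives I = 0.013225 + (3)(0.535)² = 0.8719 kg·m².
Solid sphere: I_cm = (2/5)MR² = (2/5)(3.9)(0.18)² = 0.050544 kg·m²; centre at d = 0.21 + 0.21 + 0.115 + 0.115 + 0.18 = 0.83 m, so the parallel axis theorem gives I = 0.050544 + (3.9)(0.83)² = 2.7373 kg·m².
Total I = 0.04851 + 0.8719 + 2.7373 = 3.6577 kg·m².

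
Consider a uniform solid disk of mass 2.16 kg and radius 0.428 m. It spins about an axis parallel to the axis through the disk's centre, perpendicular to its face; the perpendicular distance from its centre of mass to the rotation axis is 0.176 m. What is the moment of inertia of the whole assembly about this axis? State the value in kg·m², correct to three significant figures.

0.265

I_cm = (1/2)MR² = (1/2)(2.16)(0.428)² = 0.19784 kg·m²; centre at d = 0.176 m, so I = I_cm + Md² gives I = 0.19784 + (2.16)(0.176)² = 0.26475 kg·m².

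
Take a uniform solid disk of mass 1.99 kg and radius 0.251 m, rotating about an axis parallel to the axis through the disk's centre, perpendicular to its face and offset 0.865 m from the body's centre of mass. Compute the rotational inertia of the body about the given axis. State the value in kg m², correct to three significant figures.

1.55

I_cm = (1/2)MR² = (1/2)(1.99)(0.251)² = 0.062686 kg m²; centre at d = 0.865 m, so I = I_cm + Md² gives I = 0.062686 + (1.99)(0.865)² = 1.5517 kg m².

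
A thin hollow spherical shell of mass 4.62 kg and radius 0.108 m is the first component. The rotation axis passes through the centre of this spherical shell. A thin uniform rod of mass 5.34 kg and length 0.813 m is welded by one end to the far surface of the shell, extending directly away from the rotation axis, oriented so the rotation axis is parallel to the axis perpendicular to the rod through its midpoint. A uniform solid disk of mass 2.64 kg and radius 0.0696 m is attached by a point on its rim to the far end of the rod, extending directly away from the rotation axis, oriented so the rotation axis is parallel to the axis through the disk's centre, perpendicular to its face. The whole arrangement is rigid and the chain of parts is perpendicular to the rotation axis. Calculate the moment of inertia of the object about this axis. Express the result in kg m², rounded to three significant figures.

Spherical shell: I_cm = (2/3)MR² = (2/3)(4.62)(0.108)² = 0.035925 kg m²; axis through the centre, so I = 0.035925 kg m².
Thin rod: I_cm = (1/12)ML² = (1/12)(5.34)(0.813)² = 0.29413 kg m²; centre at d = 0.108 + 0.4065 = 0.5145 m, so the parallel axis theorem gives I = 0.29413 + (5.34)(0.5145)² = 1.7077 kg m².
Solid disk: I_cm = (1/2)MR² = (1/2)(2.64)(0.0696)² = 0.0063943 kg m²; centre at d = 0.108 + 0.4065 + 0.4065 + 0.0696 = 0.9906 m, so the parallel axis theorem gives I = 0.0063943 + (2.64)(0.9906)² = 2.597 kg m².
Total I = 0.035925 + 1.7077 + 2.597 = 4.3406 kg m².

4.34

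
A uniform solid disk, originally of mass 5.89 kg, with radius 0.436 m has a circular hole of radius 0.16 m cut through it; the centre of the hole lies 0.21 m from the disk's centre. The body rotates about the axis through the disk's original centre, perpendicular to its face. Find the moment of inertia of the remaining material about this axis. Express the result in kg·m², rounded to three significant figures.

Unpierced body about its centre: I₀ = (1/2)MR² = (1/2)(5.89)(0.436)² = 0.55983 kg·m².
The removed disk has mass m = M·(r/R)² = (5.89)(0.16/0.436)² = 0.7932 kg (same uniform areal density).
Its moment of inertia about the rotation axis (parallel-axis theorem): I_hole = (1/2)mr² + md² = (1/2)(0.7932)(0.16)² + (0.7932)(0.21)² = 0.045133 kg·m².
Treating the hole as negative mass, I = I₀ − I_hole = 0.55983 − 0.045133 = 0.5147 kg·m².

0.515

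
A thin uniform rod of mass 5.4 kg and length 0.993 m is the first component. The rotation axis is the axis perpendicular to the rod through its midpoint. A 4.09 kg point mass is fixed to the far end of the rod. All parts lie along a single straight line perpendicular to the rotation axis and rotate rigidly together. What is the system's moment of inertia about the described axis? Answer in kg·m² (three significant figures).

Thin rod: I_cm = (1/12)ML² = (1/12)(5.4)(0.993)² = 0.44372 kg·m²; axis through the centre, so I = 0.44372 kg·m².
Point mass: I_cm = 0; centre at d = 0.4965 m, so the parallel axis theorem gives I = 0 + (4.09)(0.4965)² = 1.0082 kg·m².
Total I = 0.44372 + 1.0082 = 1.452 kg·m².

1.45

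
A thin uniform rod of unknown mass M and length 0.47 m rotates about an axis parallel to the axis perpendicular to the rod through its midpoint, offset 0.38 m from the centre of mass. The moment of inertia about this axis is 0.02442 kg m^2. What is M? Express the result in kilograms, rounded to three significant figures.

0.150

I = I_cm + Md² = (1/12)ML² + Md² = M·[0.0833333·(0.47)² + (0.38)²] = M·0.16281.
So M = 0.02442 / 0.16281 = 0.14999 kg.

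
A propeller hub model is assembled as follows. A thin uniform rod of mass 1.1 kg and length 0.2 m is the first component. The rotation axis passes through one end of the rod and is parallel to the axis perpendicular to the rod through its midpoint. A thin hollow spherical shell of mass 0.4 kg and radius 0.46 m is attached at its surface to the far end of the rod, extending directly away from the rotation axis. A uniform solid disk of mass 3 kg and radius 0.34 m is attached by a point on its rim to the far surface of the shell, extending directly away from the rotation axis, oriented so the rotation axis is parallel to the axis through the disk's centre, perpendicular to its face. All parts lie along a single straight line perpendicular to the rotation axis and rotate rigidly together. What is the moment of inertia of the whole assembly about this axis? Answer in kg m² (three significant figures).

Thin rod: I_cm = (1/12)ML² = (1/12)(1.1)(0.2)² = 0.0036667 kg m²; centre at d = 0.1 m, so I = I_cm + Md² gives I = 0.0036667 + (1.1)(0.1)² = 0.014667 kg m².
Spherical shell: I_cm = (2/3)MR² = (2/3)(0.4)(0.46)² = 0.056427 kg m²; centre at d = 0.1 + 0.1 + 0.46 = 0.66 m, so I = I_cm + Md² gives I = 0.056427 + (0.4)(0.66)² = 0.23067 kg m².
Solid disk: I_cm = (1/2)MR² = (1/2)(3)(0.34)² = 0.1734 kg m²; centre at d = 0.1 + 0.1 + 0.46 + 0.46 + 0.34 = 1.46 m, so I = I_cm + Md² gives I = 0.1734 + (3)(1.46)² = 6.5682 kg m².
Total I = 0.014667 + 0.23067 + 6.5682 = 6.8135 kg m².

6.81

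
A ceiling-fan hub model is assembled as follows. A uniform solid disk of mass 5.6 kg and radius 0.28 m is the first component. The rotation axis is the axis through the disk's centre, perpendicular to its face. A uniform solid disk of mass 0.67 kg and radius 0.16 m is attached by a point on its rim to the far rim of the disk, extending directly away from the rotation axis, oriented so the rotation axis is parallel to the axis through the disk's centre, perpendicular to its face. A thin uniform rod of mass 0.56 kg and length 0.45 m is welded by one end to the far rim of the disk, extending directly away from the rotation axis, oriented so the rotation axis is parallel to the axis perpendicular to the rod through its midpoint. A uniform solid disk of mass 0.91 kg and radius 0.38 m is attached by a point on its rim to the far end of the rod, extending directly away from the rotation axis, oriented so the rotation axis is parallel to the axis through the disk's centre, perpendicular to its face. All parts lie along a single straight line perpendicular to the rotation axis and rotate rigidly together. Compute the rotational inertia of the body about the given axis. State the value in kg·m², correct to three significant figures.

2.67

Solid disk: I_cm = (1/2)MR² = (1/2)(5.6)(0.28)² = 0.21952 kg·m²; axis through the centre, so I = 0.21952 kg·m².
Solid disk: I_cm = (1/2)MR² = (1/2)(0.67)(0.16)² = 0.008576 kg·m²; centre at d = 0.28 + 0.16 = 0.44 m, so I = I_cm + Md² gives I = 0.008576 + (0.67)(0.44)² = 0.13829 kg·m².
Thin rod: I_cm = (1/12)ML² = (1/12)(0.56)(0.45)² = 0.00945 kg·m²; centre at d = 0.28 + 0.16 + 0.16 + 0.225 = 0.825 m, so I = I_cm + Md² gives I = 0.00945 + (0.56)(0.825)² = 0.3906 kg·m².
Solid disk: I_cm = (1/2)MR² = (1/2)(0.91)(0.38)² = 0.065702 kg·m²; centre at d = 0.28 + 0.16 + 0.16 + 0.225 + 0.225 + 0.38 = 1.43 m, so I = I_cm + Md² gives I = 0.065702 + (0.91)(1.43)² = 1.9266 kg·m².
Total I = 0.21952 + 0.13829 + 0.3906 + 1.9266 = 2.675 kg·m².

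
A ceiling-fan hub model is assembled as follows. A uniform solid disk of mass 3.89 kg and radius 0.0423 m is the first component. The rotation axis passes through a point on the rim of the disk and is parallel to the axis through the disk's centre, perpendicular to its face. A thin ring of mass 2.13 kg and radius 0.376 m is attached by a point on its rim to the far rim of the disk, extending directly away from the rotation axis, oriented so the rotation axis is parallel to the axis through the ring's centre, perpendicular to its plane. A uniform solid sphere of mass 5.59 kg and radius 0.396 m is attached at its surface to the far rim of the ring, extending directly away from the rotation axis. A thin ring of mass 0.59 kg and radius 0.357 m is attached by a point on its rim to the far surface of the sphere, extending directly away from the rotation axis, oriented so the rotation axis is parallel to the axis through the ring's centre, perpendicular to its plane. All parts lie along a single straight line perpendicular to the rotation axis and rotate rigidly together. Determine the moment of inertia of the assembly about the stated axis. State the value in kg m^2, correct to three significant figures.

12.0

Solid disk: I_cm = (1/2)MR² = (1/2)(3.89)(0.0423)² = 0.0034802 kg m^2; centre at d = 0.0423 m, so the parallel axis theorem gives I = 0.0034802 + (3.89)(0.0423)² = 0.010441 kg m^2.
Thin ring: I_cm = MR² = (2.13)(0.376)² = 0.30113 kg m^2; centre at d = 0.0423 + 0.0423 + 0.376 = 0.4606 m, so the parallel axis theorem gives I = 0.30113 + (2.13)(0.4606)² = 0.75302 kg m^2.
Solid sphere: I_cm = (2/5)MR² = (2/5)(5.59)(0.396)² = 0.35064 kg m^2; centre at d = 0.0423 + 0.0423 + 0.376 + 0.376 + 0.396 = 1.2326 m, so the parallel axis theorem gives I = 0.35064 + (5.59)(1.2326)² = 8.8435 kg m^2.
Thin ring: I_cm = MR² = (0.59)(0.357)² = 0.075195 kg m^2; centre at d = 0.0423 + 0.0423 + 0.376 + 0.376 + 0.396 + 0.396 + 0.357 = 1.9856 m, so the parallel axis theorem gives I = 0.075195 + (0.59)(1.9856)² = 2.4013 kg m^2.
Total I = 0.010441 + 0.75302 + 8.8435 + 2.4013 = 12.008 kg m^2.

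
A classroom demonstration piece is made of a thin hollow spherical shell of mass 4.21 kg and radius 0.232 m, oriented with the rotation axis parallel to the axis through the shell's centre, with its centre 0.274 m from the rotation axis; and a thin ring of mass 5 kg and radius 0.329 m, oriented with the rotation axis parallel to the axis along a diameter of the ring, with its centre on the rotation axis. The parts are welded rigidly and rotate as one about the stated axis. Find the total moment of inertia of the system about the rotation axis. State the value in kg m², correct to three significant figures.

0.738

Spherical shell: I_cm = (2/3)MR² = (2/3)(4.21)(0.232)² = 0.15107 kg m²; centre at d = 0.274 m, so the parallel axis theorem gives I = 0.15107 + (4.21)(0.274)² = 0.46714 kg m².
Thin ring: I_cm = (1/2)MR² = (1/2)(5)(0.329)² = 0.2706 kg m²; axis through the centre, so I = 0.2706 kg m².
Total I = 0.46714 + 0.2706 = 0.73774 kg m².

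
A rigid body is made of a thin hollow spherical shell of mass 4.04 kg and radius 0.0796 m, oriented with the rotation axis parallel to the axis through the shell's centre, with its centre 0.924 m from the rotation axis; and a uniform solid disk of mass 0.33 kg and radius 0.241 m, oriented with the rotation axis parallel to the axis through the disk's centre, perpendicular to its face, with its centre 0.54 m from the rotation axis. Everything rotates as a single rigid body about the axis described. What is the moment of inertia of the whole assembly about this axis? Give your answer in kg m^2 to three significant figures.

3.57

Spherical shell: I_cm = (2/3)MR² = (2/3)(4.04)(0.0796)² = 0.017065 kg m^2; centre at d = 0.924 m, so the parallel axis theorem gives I = 0.017065 + (4.04)(0.924)² = 3.4663 kg m^2.
Solid disk: I_cm = (1/2)MR² = (1/2)(0.33)(0.241)² = 0.0095834 kg m^2; centre at d = 0.54 m, so the parallel axis theorem gives I = 0.0095834 + (0.33)(0.54)² = 0.10581 kg m^2.
Total I = 3.4663 + 0.10581 = 3.5721 kg m^2.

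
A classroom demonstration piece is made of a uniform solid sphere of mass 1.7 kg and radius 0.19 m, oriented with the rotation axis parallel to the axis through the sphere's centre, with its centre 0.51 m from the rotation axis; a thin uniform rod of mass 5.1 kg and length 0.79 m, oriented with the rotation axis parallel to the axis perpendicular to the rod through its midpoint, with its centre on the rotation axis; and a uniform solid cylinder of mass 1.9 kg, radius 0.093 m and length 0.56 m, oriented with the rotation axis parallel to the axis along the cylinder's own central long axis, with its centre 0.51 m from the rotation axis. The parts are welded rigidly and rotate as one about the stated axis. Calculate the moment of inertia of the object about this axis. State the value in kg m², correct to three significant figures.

Solid sphere: I_cm = (2/5)MR² = (2/5)(1.7)(0.19)² = 0.024548 kg m²; centre at d = 0.51 m, so the parallel axis theorem gives I = 0.024548 + (1.7)(0.51)² = 0.46672 kg m².
Thin rod: I_cm = (1/12)ML² = (1/12)(5.1)(0.79)² = 0.26524 kg m²; axis through the centre, so I = 0.26524 kg m².
Solid cylinder: I_cm = (1/2)MR² = (1/2)(1.9)(0.093)² = 0.0082165 kg m²; centre at d = 0.51 m, so the parallel axis theorem gives I = 0.0082165 + (1.9)(0.51)² = 0.50241 kg m².
Total I = 0.46672 + 0.26524 + 0.50241 = 1.2344 kg m².

1.23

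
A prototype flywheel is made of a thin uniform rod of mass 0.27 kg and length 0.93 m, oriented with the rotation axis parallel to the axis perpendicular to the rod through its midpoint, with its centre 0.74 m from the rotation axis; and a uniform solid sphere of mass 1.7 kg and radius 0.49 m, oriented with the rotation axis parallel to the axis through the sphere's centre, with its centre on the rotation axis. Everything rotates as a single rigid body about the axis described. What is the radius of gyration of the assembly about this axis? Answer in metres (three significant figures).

0.410

Thin rod: I_cm = (1/12)ML² = (1/12)(0.27)(0.93)² = 0.01946 kg·m²; centre at d = 0.74 m, so the parallel axis theorem gives I = 0.01946 + (0.27)(0.74)² = 0.16731 kg·m².
Solid sphere: I_cm = (2/5)MR² = (2/5)(1.7)(0.49)² = 0.16327 kg·m²; axis through the centre, so I = 0.16327 kg·m².
Total I = 0.33058 kg·m²; total mass M = 1.97 kg.
k = √(I/M) = √(0.33058/1.97) = 0.40964 m.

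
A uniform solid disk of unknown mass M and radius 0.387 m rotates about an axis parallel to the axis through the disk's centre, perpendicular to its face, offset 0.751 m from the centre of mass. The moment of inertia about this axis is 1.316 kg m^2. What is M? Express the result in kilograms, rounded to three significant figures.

2.06

I = I_cm + Md² = (1/2)MR² + Md² = M·[0.5·(0.387)² + (0.751)²] = M·0.63889.
So M = 1.316 / 0.63889 = 2.0598 kg.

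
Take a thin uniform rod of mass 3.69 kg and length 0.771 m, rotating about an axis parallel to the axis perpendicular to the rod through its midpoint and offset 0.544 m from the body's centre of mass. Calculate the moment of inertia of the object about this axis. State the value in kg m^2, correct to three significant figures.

I_cm = (1/12)ML² = (1/12)(3.69)(0.771)² = 0.18279 kg m^2; centre at d = 0.544 m, so the parallel axis theorem gives I = 0.18279 + (3.69)(0.544)² = 1.2748 kg m^2.

1.27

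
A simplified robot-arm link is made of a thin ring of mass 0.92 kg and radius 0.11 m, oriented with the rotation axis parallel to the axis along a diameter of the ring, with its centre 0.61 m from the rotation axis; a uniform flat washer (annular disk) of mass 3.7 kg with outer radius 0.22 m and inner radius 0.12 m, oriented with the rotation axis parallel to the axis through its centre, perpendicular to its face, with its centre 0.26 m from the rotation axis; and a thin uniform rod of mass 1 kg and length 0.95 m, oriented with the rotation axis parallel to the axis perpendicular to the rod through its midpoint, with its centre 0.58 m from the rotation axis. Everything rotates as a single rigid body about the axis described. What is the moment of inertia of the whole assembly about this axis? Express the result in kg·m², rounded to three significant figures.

Thin ring: I_cm = (1/2)MR² = (1/2)(0.92)(0.11)² = 0.005566 kg·m²; centre at d = 0.61 m, so the parallel axis theorem gives I = 0.005566 + (0.92)(0.61)² = 0.3479 kg·m².
Annular disk: I_cm = (1/2)M(R²+r²) = (1/2)(3.7)[(0.22)² + (0.12)²] = 0.11618 kg·m²; centre at d = 0.26 m, so the parallel axis theorem gives I = 0.11618 + (3.7)(0.26)² = 0.3663 kg·m².
Thin rod: I_cm = (1/12)ML² = (1/12)(1)(0.95)² = 0.075208 kg·m²; centre at d = 0.58 m, so the parallel axis theorem gives I = 0.075208 + (1)(0.58)² = 0.41161 kg·m².
Total I = 0.3479 + 0.3663 + 0.41161 = 1.1258 kg·m².

1.13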